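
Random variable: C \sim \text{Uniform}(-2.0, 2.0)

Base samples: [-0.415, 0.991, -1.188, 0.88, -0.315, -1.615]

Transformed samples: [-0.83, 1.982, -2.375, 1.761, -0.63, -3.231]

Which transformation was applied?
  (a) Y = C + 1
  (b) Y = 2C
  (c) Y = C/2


Checking option (b) Y = 2C:
  C = -0.415 -> Y = -0.83 ✓
  C = 0.991 -> Y = 1.982 ✓
  C = -1.188 -> Y = -2.375 ✓
All samples match this transformation.

(b) 2C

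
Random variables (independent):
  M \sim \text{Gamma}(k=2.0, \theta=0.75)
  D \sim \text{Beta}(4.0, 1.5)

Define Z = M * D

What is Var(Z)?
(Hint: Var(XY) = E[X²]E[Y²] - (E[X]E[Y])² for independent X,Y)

Var(XY) = E[X²]E[Y²] - (E[X]E[Y])²
E[M] = 1.5, Var(M) = 1.125
E[D] = 0.72727273, Var(D) = 0.03051494
E[M²] = 1.125 + 1.5² = 3.375
E[D²] = 0.03051494 + 0.72727273² = 0.55944056
Var(Z) = 3.375*0.55944056 - (1.5*0.72727273)²
= 1.8881119 - 1.1900826 = 0.69802924

0.69802924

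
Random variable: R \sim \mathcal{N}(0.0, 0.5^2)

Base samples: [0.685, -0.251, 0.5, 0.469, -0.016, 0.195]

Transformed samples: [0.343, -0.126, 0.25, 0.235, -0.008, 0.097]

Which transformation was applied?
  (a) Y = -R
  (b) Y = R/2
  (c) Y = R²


Checking option (b) Y = R/2:
  R = 0.685 -> Y = 0.343 ✓
  R = -0.251 -> Y = -0.126 ✓
  R = 0.5 -> Y = 0.25 ✓
All samples match this transformation.

(b) R/2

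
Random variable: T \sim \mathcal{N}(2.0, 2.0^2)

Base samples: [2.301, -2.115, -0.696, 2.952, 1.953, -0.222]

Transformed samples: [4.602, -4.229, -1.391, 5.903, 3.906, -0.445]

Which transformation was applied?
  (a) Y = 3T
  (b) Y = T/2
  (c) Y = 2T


Checking option (c) Y = 2T:
  T = 2.301 -> Y = 4.602 ✓
  T = -2.115 -> Y = -4.229 ✓
  T = -0.696 -> Y = -1.391 ✓
All samples match this transformation.

(c) 2T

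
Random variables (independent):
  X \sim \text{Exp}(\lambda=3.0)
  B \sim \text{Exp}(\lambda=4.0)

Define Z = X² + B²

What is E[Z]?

E[Z] = E[X²] + E[B²]
E[X²] = Var(X) + E[X]² = 0.11111111 + 0.11111111 = 0.22222222
E[B²] = Var(B) + E[B]² = 0.0625 + 0.0625 = 0.125
E[Z] = 0.22222222 + 0.125 = 0.34722222

0.34722222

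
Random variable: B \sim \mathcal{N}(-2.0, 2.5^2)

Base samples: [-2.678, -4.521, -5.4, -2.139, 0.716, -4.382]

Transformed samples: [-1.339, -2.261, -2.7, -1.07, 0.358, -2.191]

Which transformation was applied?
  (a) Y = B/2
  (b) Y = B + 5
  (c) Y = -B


Checking option (a) Y = B/2:
  B = -2.678 -> Y = -1.339 ✓
  B = -4.521 -> Y = -2.261 ✓
  B = -5.4 -> Y = -2.7 ✓
All samples match this transformation.

(a) B/2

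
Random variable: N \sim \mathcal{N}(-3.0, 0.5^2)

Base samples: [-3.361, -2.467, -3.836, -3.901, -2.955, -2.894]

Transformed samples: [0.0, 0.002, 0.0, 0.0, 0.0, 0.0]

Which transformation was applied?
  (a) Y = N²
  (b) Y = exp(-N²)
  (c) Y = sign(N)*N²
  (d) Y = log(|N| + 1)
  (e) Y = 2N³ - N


Checking option (b) Y = exp(-N²):
  N = -3.361 -> Y = 0.0 ✓
  N = -2.467 -> Y = 0.002 ✓
  N = -3.836 -> Y = 0.0 ✓
All samples match this transformation.

(b) exp(-N²)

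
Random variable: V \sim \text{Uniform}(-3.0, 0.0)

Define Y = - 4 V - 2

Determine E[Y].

For Y = -4V - 2:
E[Y] = -4 * E[V] - 2
E[V] = (-3 + 0)/2 = -1.5
E[Y] = -4 * (-1.5) - 2 = 4

4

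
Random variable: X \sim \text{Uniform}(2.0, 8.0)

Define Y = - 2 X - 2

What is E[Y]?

For Y = -2X - 2:
E[Y] = -2 * E[X] - 2
E[X] = (2 + 8)/2 = 5
E[Y] = -2 * 5 - 2 = -12

-12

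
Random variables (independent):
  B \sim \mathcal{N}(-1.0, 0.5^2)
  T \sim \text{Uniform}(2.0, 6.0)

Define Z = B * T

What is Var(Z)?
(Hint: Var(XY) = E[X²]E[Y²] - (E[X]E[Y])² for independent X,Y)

Var(XY) = E[X²]E[Y²] - (E[X]E[Y])²
E[B] = -1, Var(B) = 0.25
E[T] = 4, Var(T) = 1.3333333
E[B²] = 0.25 + (-1)² = 1.25
E[T²] = 1.3333333 + 4² = 17.333333
Var(Z) = 1.25*17.333333 - (-1*4)²
= 21.666667 - 16 = 5.6666667

5.6666667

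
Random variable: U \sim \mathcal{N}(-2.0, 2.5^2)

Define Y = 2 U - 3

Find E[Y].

For Y = 2U - 3:
E[Y] = 2 * E[U] - 3
E[U] = -2.0 = -2
E[Y] = 2 * (-2) - 3 = -7

-7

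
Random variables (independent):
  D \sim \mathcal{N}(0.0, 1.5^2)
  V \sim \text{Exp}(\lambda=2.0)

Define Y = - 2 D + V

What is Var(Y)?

For independent RVs: Var(aX + bY) = a²Var(X) + b²Var(Y)
Var(D) = 2.25
Var(V) = 0.25
Var(Y) = (-2)²*2.25 + 1²*0.25
= 4*2.25 + 1*0.25 = 9.25

9.25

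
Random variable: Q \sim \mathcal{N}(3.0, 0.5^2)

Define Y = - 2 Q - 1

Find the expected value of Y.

For Y = -2Q - 1:
E[Y] = -2 * E[Q] - 1
E[Q] = 3.0 = 3
E[Y] = -2 * 3 - 1 = -7

-7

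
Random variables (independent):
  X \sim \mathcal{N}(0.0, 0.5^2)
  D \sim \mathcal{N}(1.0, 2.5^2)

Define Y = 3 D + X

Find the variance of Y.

For independent RVs: Var(aX + bY) = a²Var(X) + b²Var(Y)
Var(X) = 0.25
Var(D) = 6.25
Var(Y) = 1²*0.25 + 3²*6.25
= 1*0.25 + 9*6.25 = 56.5

56.5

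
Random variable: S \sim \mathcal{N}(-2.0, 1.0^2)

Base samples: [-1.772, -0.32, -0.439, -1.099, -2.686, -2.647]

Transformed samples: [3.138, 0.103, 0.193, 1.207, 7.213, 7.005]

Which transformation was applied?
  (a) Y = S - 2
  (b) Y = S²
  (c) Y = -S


Checking option (b) Y = S²:
  S = -1.772 -> Y = 3.138 ✓
  S = -0.32 -> Y = 0.103 ✓
  S = -0.439 -> Y = 0.193 ✓
All samples match this transformation.

(b) S²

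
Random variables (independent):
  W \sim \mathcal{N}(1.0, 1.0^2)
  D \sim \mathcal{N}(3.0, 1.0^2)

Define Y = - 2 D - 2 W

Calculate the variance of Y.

For independent RVs: Var(aX + bY) = a²Var(X) + b²Var(Y)
Var(W) = 1
Var(D) = 1
Var(Y) = (-2)²*1 + (-2)²*1
= 4*1 + 4*1 = 8

8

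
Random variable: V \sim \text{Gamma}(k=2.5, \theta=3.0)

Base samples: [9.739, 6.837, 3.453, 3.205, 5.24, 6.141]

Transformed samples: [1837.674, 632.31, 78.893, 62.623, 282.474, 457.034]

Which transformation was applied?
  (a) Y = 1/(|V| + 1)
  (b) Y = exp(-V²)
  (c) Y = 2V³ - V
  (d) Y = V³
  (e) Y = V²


Checking option (c) Y = 2V³ - V:
  V = 9.739 -> Y = 1837.674 ✓
  V = 6.837 -> Y = 632.31 ✓
  V = 3.453 -> Y = 78.893 ✓
All samples match this transformation.

(c) 2V³ - V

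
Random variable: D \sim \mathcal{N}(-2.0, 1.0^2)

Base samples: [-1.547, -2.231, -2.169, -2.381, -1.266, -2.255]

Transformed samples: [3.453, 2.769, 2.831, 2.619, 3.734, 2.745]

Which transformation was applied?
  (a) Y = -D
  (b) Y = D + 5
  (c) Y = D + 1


Checking option (b) Y = D + 5:
  D = -1.547 -> Y = 3.453 ✓
  D = -2.231 -> Y = 2.769 ✓
  D = -2.169 -> Y = 2.831 ✓
All samples match this transformation.

(b) D + 5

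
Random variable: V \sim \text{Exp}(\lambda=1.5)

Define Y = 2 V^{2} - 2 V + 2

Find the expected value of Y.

E[Y] = 2*E[V²] - 2*E[V] + 2
E[V] = 0.66666667
E[V²] = Var(V) + (E[V])² = 0.44444444 + 0.44444444 = 0.88888889
E[Y] = 2*0.88888889 - 2*0.66666667 + 2 = 2.4444444

2.4444444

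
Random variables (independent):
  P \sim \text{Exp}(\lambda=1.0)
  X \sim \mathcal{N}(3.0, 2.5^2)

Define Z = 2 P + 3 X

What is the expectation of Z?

E[Z] = 2*E[P] + 3*E[X]
E[P] = 1
E[X] = 3
E[Z] = 2*1 + 3*3 = 11

11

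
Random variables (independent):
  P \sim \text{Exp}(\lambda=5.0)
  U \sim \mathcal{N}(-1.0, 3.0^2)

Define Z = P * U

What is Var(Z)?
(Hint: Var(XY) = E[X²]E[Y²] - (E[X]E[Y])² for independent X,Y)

Var(XY) = E[X²]E[Y²] - (E[X]E[Y])²
E[P] = 0.2, Var(P) = 0.04
E[U] = -1, Var(U) = 9
E[P²] = 0.04 + 0.2² = 0.08
E[U²] = 9 + (-1)² = 10
Var(Z) = 0.08*10 - (0.2*(-1))²
= 0.8 - 0.04 = 0.76

0.76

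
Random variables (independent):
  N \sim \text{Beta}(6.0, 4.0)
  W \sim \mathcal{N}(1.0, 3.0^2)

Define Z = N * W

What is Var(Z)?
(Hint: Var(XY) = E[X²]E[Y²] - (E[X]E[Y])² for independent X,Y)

Var(XY) = E[X²]E[Y²] - (E[X]E[Y])²
E[N] = 0.6, Var(N) = 0.021818182
E[W] = 1, Var(W) = 9
E[N²] = 0.021818182 + 0.6² = 0.38181818
E[W²] = 9 + 1² = 10
Var(Z) = 0.38181818*10 - (0.6*1)²
= 3.8181818 - 0.36 = 3.4581818

3.4581818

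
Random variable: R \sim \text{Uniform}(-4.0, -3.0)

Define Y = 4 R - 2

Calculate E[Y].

For Y = 4R - 2:
E[Y] = 4 * E[R] - 2
E[R] = (-4 - 3)/2 = -3.5
E[Y] = 4 * (-3.5) - 2 = -16

-16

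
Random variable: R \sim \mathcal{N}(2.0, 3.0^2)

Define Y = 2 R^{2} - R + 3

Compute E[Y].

E[Y] = 2*E[R²] - 1*E[R] + 3
E[R] = 2
E[R²] = Var(R) + (E[R])² = 9 + 4 = 13
E[Y] = 2*13 - 1*2 + 3 = 27

27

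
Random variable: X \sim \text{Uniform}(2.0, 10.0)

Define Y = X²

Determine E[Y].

E[X²] = Var(X) + (E[X])² = 5.3333333 + 36 = 41.333333

41.333333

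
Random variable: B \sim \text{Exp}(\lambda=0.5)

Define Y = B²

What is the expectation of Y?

E[B²] = Var(B) + (E[B])² = 4 + 4 = 8

8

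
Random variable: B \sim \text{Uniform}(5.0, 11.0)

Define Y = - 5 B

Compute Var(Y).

For Y = aB + b: Var(Y) = a² * Var(B)
Var(B) = (11 - 5)^2/12 = 3
Var(Y) = (-5)² * 3 = 25 * 3 = 75

75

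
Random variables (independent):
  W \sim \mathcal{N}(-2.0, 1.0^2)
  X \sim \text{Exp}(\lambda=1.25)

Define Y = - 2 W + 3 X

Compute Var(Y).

For independent RVs: Var(aX + bY) = a²Var(X) + b²Var(Y)
Var(W) = 1
Var(X) = 0.64
Var(Y) = (-2)²*1 + 3²*0.64
= 4*1 + 9*0.64 = 9.76

9.76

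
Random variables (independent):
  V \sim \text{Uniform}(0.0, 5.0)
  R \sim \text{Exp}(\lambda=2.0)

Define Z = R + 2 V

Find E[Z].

E[Z] = 2*E[V] + 1*E[R]
E[V] = 2.5
E[R] = 0.5
E[Z] = 2*2.5 + 1*0.5 = 5.5

5.5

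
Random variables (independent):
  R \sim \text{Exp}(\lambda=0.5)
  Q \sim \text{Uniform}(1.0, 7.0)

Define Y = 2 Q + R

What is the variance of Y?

For independent RVs: Var(aX + bY) = a²Var(X) + b²Var(Y)
Var(R) = 4
Var(Q) = 3
Var(Y) = 1²*4 + 2²*3
= 1*4 + 4*3 = 16

16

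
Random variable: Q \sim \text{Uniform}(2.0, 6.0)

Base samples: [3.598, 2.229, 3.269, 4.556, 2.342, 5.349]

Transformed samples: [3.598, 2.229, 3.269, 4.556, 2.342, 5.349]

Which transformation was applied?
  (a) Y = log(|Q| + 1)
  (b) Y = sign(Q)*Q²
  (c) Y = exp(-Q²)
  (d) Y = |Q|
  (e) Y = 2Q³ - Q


Checking option (d) Y = |Q|:
  Q = 3.598 -> Y = 3.598 ✓
  Q = 2.229 -> Y = 2.229 ✓
  Q = 3.269 -> Y = 3.269 ✓
All samples match this transformation.

(d) |Q|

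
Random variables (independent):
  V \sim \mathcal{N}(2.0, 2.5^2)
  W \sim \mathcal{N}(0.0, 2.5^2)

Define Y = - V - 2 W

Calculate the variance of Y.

For independent RVs: Var(aX + bY) = a²Var(X) + b²Var(Y)
Var(V) = 6.25
Var(W) = 6.25
Var(Y) = (-1)²*6.25 + (-2)²*6.25
= 1*6.25 + 4*6.25 = 31.25

31.25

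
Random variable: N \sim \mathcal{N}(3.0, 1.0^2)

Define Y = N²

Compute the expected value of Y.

E[N²] = Var(N) + (E[N])² = 1 + 9 = 10

10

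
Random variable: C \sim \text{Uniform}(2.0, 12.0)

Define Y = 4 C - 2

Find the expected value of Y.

For Y = 4C - 2:
E[Y] = 4 * E[C] - 2
E[C] = (2 + 12)/2 = 7
E[Y] = 4 * 7 - 2 = 26

26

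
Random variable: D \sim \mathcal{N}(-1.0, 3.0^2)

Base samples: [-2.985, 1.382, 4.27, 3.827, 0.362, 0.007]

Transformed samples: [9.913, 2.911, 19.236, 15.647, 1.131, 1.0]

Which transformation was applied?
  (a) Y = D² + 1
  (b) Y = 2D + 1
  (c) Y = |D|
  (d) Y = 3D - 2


Checking option (a) Y = D² + 1:
  D = -2.985 -> Y = 9.913 ✓
  D = 1.382 -> Y = 2.911 ✓
  D = 4.27 -> Y = 19.236 ✓
All samples match this transformation.

(a) D² + 1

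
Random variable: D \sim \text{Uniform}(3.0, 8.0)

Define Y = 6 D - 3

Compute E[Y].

For Y = 6D - 3:
E[Y] = 6 * E[D] - 3
E[D] = (3 + 8)/2 = 5.5
E[Y] = 6 * 5.5 - 3 = 30

30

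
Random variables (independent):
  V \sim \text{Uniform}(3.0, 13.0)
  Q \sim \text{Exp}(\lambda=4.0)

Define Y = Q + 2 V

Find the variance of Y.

For independent RVs: Var(aX + bY) = a²Var(X) + b²Var(Y)
Var(V) = 8.3333333
Var(Q) = 0.0625
Var(Y) = 2²*8.3333333 + 1²*0.0625
= 4*8.3333333 + 1*0.0625 = 33.395833

33.395833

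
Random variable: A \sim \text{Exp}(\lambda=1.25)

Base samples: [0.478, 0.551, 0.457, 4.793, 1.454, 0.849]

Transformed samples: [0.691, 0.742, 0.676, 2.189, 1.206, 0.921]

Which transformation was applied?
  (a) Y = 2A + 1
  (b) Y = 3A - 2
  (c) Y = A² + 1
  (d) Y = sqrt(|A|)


Checking option (d) Y = sqrt(|A|):
  A = 0.478 -> Y = 0.691 ✓
  A = 0.551 -> Y = 0.742 ✓
  A = 0.457 -> Y = 0.676 ✓
All samples match this transformation.

(d) sqrt(|A|)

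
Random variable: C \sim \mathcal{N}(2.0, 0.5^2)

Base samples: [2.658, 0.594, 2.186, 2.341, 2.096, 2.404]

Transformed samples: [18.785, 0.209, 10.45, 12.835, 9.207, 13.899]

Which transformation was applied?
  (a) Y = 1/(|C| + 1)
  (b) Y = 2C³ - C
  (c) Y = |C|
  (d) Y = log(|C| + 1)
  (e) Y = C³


Checking option (e) Y = C³:
  C = 2.658 -> Y = 18.785 ✓
  C = 0.594 -> Y = 0.209 ✓
  C = 2.186 -> Y = 10.45 ✓
All samples match this transformation.

(e) C³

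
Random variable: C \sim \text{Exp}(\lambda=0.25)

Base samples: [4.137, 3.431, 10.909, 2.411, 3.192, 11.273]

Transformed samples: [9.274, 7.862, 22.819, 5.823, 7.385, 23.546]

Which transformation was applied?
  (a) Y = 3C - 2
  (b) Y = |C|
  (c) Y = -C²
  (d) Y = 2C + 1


Checking option (d) Y = 2C + 1:
  C = 4.137 -> Y = 9.274 ✓
  C = 3.431 -> Y = 7.862 ✓
  C = 10.909 -> Y = 22.819 ✓
All samples match this transformation.

(d) 2C + 1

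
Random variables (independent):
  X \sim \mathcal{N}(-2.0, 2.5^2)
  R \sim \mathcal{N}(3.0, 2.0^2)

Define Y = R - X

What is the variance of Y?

For independent RVs: Var(aX + bY) = a²Var(X) + b²Var(Y)
Var(X) = 6.25
Var(R) = 4
Var(Y) = (-1)²*6.25 + 1²*4
= 1*6.25 + 1*4 = 10.25

10.25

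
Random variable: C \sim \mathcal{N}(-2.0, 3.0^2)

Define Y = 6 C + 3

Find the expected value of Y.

For Y = 6C + 3:
E[Y] = 6 * E[C] + 3
E[C] = -2.0 = -2
E[Y] = 6 * (-2) + 3 = -9

-9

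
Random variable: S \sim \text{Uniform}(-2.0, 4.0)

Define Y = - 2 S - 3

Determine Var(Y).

For Y = aS + b: Var(Y) = a² * Var(S)
Var(S) = (4 + 2)^2/12 = 3
Var(Y) = (-2)² * 3 = 4 * 3 = 12

12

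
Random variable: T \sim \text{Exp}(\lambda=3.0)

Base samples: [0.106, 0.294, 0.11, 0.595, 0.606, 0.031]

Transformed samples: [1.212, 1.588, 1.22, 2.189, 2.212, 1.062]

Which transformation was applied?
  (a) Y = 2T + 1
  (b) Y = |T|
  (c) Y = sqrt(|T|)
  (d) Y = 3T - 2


Checking option (a) Y = 2T + 1:
  T = 0.106 -> Y = 1.212 ✓
  T = 0.294 -> Y = 1.588 ✓
  T = 0.11 -> Y = 1.22 ✓
All samples match this transformation.

(a) 2T + 1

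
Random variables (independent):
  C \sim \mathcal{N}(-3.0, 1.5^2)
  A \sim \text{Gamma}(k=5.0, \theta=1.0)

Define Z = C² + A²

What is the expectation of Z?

E[Z] = E[C²] + E[A²]
E[C²] = Var(C) + E[C]² = 2.25 + 9 = 11.25
E[A²] = Var(A) + E[A]² = 5 + 25 = 30
E[Z] = 11.25 + 30 = 41.25

41.25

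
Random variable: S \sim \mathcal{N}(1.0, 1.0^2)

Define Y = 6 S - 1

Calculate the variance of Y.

For Y = aS + b: Var(Y) = a² * Var(S)
Var(S) = 1.0^2 = 1
Var(Y) = 6² * 1 = 36 * 1 = 36

36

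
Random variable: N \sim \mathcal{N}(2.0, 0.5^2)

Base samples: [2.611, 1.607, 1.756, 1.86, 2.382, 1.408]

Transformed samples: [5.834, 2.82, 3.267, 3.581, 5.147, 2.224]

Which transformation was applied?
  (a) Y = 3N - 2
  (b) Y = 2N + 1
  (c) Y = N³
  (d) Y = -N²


Checking option (a) Y = 3N - 2:
  N = 2.611 -> Y = 5.834 ✓
  N = 1.607 -> Y = 2.82 ✓
  N = 1.756 -> Y = 3.267 ✓
All samples match this transformation.

(a) 3N - 2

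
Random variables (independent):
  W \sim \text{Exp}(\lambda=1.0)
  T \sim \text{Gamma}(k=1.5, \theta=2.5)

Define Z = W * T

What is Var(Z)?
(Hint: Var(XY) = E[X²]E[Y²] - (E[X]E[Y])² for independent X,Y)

Var(XY) = E[X²]E[Y²] - (E[X]E[Y])²
E[W] = 1, Var(W) = 1
E[T] = 3.75, Var(T) = 9.375
E[W²] = 1 + 1² = 2
E[T²] = 9.375 + 3.75² = 23.4375
Var(Z) = 2*23.4375 - (1*3.75)²
= 46.875 - 14.0625 = 32.8125

32.8125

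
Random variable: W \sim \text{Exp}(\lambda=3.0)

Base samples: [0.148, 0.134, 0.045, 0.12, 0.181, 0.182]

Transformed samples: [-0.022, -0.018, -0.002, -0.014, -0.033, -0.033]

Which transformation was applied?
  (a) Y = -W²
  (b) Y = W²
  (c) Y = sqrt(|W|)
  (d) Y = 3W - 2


Checking option (a) Y = -W²:
  W = 0.148 -> Y = -0.022 ✓
  W = 0.134 -> Y = -0.018 ✓
  W = 0.045 -> Y = -0.002 ✓
All samples match this transformation.

(a) -W²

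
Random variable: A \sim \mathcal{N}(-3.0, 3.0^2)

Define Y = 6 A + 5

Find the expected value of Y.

For Y = 6A + 5:
E[Y] = 6 * E[A] + 5
E[A] = -3.0 = -3
E[Y] = 6 * (-3) + 5 = -13

-13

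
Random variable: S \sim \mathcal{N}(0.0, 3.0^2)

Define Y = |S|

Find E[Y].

For X ~ N(0, 3.0²), E[|X|] = sigma * sqrt(2/pi)
= 3.0 * sqrt(2/pi) = 2.3936537

2.3936537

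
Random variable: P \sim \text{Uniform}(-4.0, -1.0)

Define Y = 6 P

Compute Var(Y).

For Y = aP + b: Var(Y) = a² * Var(P)
Var(P) = (-1 + 4)^2/12 = 0.75
Var(Y) = 6² * 0.75 = 36 * 0.75 = 27

27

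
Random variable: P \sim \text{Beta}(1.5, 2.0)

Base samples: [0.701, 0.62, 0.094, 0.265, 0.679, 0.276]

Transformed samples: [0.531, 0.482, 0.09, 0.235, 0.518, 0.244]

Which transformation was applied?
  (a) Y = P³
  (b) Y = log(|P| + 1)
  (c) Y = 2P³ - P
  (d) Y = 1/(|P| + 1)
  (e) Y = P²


Checking option (b) Y = log(|P| + 1):
  P = 0.701 -> Y = 0.531 ✓
  P = 0.62 -> Y = 0.482 ✓
  P = 0.094 -> Y = 0.09 ✓
All samples match this transformation.

(b) log(|P| + 1)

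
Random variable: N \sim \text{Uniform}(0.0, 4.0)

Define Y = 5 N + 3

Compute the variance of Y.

For Y = aN + b: Var(Y) = a² * Var(N)
Var(N) = (4 - 0)^2/12 = 1.3333333
Var(Y) = 5² * 1.3333333 = 25 * 1.3333333 = 33.333333

33.333333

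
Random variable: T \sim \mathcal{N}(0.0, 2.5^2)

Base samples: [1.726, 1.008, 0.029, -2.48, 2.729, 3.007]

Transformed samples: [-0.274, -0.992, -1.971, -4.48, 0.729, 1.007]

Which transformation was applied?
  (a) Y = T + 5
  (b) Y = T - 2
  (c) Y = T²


Checking option (b) Y = T - 2:
  T = 1.726 -> Y = -0.274 ✓
  T = 1.008 -> Y = -0.992 ✓
  T = 0.029 -> Y = -1.971 ✓
All samples match this transformation.

(b) T - 2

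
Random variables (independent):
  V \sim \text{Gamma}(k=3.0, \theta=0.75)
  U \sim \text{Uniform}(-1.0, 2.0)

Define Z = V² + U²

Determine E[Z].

E[Z] = E[V²] + E[U²]
E[V²] = Var(V) + E[V]² = 1.6875 + 5.0625 = 6.75
E[U²] = Var(U) + E[U]² = 0.75 + 0.25 = 1
E[Z] = 6.75 + 1 = 7.75

7.75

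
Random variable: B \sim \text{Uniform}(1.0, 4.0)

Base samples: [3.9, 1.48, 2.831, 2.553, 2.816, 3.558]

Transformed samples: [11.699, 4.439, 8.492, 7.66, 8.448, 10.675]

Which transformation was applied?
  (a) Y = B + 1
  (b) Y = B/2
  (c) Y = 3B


Checking option (c) Y = 3B:
  B = 3.9 -> Y = 11.699 ✓
  B = 1.48 -> Y = 4.439 ✓
  B = 2.831 -> Y = 8.492 ✓
All samples match this transformation.

(c) 3B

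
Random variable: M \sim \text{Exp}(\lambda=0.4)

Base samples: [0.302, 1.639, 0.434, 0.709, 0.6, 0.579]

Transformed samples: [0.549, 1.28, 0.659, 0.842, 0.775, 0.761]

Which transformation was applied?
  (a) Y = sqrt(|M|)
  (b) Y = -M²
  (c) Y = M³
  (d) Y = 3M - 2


Checking option (a) Y = sqrt(|M|):
  M = 0.302 -> Y = 0.549 ✓
  M = 1.639 -> Y = 1.28 ✓
  M = 0.434 -> Y = 0.659 ✓
All samples match this transformation.

(a) sqrt(|M|)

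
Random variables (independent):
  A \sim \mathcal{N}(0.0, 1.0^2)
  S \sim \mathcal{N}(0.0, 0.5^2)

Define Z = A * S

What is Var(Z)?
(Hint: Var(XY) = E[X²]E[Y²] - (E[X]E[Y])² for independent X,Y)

Var(XY) = E[X²]E[Y²] - (E[X]E[Y])²
E[A] = 0, Var(A) = 1
E[S] = 0, Var(S) = 0.25
E[A²] = 1 + 0² = 1
E[S²] = 0.25 + 0² = 0.25
Var(Z) = 1*0.25 - (0*0)²
= 0.25 - 0 = 0.25

0.25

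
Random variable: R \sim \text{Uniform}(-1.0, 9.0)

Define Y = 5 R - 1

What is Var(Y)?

For Y = aR + b: Var(Y) = a² * Var(R)
Var(R) = (9 + 1)^2/12 = 8.3333333
Var(Y) = 5² * 8.3333333 = 25 * 8.3333333 = 208.33333

208.33333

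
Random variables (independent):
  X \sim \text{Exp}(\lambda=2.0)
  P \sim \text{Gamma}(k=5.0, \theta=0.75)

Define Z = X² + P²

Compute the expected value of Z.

E[Z] = E[X²] + E[P²]
E[X²] = Var(X) + E[X]² = 0.25 + 0.25 = 0.5
E[P²] = Var(P) + E[P]² = 2.8125 + 14.0625 = 16.875
E[Z] = 0.5 + 16.875 = 17.375

17.375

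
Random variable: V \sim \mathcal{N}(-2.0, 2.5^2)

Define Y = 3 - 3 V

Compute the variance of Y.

For Y = aV + b: Var(Y) = a² * Var(V)
Var(V) = 2.5^2 = 6.25
Var(Y) = (-3)² * 6.25 = 9 * 6.25 = 56.25

56.25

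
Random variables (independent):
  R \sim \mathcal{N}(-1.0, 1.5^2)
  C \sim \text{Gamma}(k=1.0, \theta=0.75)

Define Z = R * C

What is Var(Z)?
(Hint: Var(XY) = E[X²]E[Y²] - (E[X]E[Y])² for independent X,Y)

Var(XY) = E[X²]E[Y²] - (E[X]E[Y])²
E[R] = -1, Var(R) = 2.25
E[C] = 0.75, Var(C) = 0.5625
E[R²] = 2.25 + (-1)² = 3.25
E[C²] = 0.5625 + 0.75² = 1.125
Var(Z) = 3.25*1.125 - (-1*0.75)²
= 3.65625 - 0.5625 = 3.09375

3.09375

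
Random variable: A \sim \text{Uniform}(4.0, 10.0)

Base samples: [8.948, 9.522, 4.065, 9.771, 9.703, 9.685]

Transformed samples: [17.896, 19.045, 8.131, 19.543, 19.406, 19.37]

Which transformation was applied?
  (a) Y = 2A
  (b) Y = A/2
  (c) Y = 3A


Checking option (a) Y = 2A:
  A = 8.948 -> Y = 17.896 ✓
  A = 9.522 -> Y = 19.045 ✓
  A = 4.065 -> Y = 8.131 ✓
All samples match this transformation.

(a) 2A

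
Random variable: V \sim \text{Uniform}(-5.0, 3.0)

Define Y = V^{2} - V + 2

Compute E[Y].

E[Y] = 1*E[V²] - 1*E[V] + 2
E[V] = -1
E[V²] = Var(V) + (E[V])² = 5.3333333 + 1 = 6.3333333
E[Y] = 1*6.3333333 - 1*(-1) + 2 = 9.3333333

9.3333333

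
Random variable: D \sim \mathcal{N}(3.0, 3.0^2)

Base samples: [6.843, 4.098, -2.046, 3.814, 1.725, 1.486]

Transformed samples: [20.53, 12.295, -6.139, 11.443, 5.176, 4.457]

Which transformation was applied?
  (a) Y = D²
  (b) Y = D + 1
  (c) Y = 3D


Checking option (c) Y = 3D:
  D = 6.843 -> Y = 20.53 ✓
  D = 4.098 -> Y = 12.295 ✓
  D = -2.046 -> Y = -6.139 ✓
All samples match this transformation.

(c) 3D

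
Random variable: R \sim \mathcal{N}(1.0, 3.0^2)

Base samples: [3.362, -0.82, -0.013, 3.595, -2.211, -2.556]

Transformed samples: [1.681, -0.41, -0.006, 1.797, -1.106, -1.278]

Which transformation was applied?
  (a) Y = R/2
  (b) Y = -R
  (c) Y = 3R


Checking option (a) Y = R/2:
  R = 3.362 -> Y = 1.681 ✓
  R = -0.82 -> Y = -0.41 ✓
  R = -0.013 -> Y = -0.006 ✓
All samples match this transformation.

(a) R/2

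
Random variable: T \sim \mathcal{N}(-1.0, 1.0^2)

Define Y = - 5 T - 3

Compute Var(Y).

For Y = aT + b: Var(Y) = a² * Var(T)
Var(T) = 1.0^2 = 1
Var(Y) = (-5)² * 1 = 25 * 1 = 25

25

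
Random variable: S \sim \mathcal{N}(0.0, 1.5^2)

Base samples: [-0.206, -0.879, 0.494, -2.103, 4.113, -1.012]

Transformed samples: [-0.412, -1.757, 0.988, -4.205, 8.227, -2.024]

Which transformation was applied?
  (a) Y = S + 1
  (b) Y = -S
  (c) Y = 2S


Checking option (c) Y = 2S:
  S = -0.206 -> Y = -0.412 ✓
  S = -0.879 -> Y = -1.757 ✓
  S = 0.494 -> Y = 0.988 ✓
All samples match this transformation.

(c) 2S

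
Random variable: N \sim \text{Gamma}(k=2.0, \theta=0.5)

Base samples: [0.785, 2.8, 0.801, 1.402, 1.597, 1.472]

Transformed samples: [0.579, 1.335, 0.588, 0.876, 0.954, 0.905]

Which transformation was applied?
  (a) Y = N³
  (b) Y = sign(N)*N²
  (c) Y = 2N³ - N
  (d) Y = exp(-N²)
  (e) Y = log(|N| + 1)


Checking option (e) Y = log(|N| + 1):
  N = 0.785 -> Y = 0.579 ✓
  N = 2.8 -> Y = 1.335 ✓
  N = 0.801 -> Y = 0.588 ✓
All samples match this transformation.

(e) log(|N| + 1)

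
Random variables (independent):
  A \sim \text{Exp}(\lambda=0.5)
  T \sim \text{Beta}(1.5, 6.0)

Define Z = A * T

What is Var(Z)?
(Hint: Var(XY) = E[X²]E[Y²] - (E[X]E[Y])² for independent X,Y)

Var(XY) = E[X²]E[Y²] - (E[X]E[Y])²
E[A] = 2, Var(A) = 4
E[T] = 0.2, Var(T) = 0.018823529
E[A²] = 4 + 2² = 8
E[T²] = 0.018823529 + 0.2² = 0.058823529
Var(Z) = 8*0.058823529 - (2*0.2)²
= 0.47058824 - 0.16 = 0.31058824

0.31058824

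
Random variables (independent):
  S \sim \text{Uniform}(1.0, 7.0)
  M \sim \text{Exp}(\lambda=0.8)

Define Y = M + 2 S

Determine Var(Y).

For independent RVs: Var(aX + bY) = a²Var(X) + b²Var(Y)
Var(S) = 3
Var(M) = 1.5625
Var(Y) = 2²*3 + 1²*1.5625
= 4*3 + 1*1.5625 = 13.5625

13.5625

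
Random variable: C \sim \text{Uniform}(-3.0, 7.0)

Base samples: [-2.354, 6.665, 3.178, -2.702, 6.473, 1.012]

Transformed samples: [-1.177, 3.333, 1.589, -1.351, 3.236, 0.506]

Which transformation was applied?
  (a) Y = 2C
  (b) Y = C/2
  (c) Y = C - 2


Checking option (b) Y = C/2:
  C = -2.354 -> Y = -1.177 ✓
  C = 6.665 -> Y = 3.333 ✓
  C = 3.178 -> Y = 1.589 ✓
All samples match this transformation.

(b) C/2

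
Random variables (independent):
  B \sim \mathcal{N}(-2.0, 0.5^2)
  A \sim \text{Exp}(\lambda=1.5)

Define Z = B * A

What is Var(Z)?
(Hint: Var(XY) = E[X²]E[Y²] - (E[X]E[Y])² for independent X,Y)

Var(XY) = E[X²]E[Y²] - (E[X]E[Y])²
E[B] = -2, Var(B) = 0.25
E[A] = 0.66666667, Var(A) = 0.44444444
E[B²] = 0.25 + (-2)² = 4.25
E[A²] = 0.44444444 + 0.66666667² = 0.88888889
Var(Z) = 4.25*0.88888889 - (-2*0.66666667)²
= 3.7777778 - 1.7777778 = 2

2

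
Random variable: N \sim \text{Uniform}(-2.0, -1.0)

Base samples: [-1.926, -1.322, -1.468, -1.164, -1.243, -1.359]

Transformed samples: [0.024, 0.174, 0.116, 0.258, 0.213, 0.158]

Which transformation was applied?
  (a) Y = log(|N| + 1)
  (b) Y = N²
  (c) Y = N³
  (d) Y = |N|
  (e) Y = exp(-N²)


Checking option (e) Y = exp(-N²):
  N = -1.926 -> Y = 0.024 ✓
  N = -1.322 -> Y = 0.174 ✓
  N = -1.468 -> Y = 0.116 ✓
All samples match this transformation.

(e) exp(-N²)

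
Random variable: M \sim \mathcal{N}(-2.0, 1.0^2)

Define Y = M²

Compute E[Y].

E[M²] = Var(M) + (E[M])² = 1 + 4 = 5

5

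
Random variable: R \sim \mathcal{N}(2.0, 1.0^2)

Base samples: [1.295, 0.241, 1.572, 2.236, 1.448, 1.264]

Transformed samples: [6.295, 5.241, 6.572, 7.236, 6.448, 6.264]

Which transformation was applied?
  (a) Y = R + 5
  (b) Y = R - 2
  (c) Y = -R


Checking option (a) Y = R + 5:
  R = 1.295 -> Y = 6.295 ✓
  R = 0.241 -> Y = 5.241 ✓
  R = 1.572 -> Y = 6.572 ✓
All samples match this transformation.

(a) R + 5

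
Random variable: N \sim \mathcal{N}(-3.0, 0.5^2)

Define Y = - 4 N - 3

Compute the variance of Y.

For Y = aN + b: Var(Y) = a² * Var(N)
Var(N) = 0.5^2 = 0.25
Var(Y) = (-4)² * 0.25 = 16 * 0.25 = 4

4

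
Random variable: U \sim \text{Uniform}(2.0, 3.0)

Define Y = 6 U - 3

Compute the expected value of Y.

For Y = 6U - 3:
E[Y] = 6 * E[U] - 3
E[U] = (2 + 3)/2 = 2.5
E[Y] = 6 * 2.5 - 3 = 12

12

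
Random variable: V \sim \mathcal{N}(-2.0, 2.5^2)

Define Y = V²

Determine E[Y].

Using E[X²] = Var(X) + (E[X])²:
E[V] = -2
Var(V) = 2.5^2 = 6.25
E[V²] = 6.25 + (-2)² = 6.25 + 4 = 10.25

10.25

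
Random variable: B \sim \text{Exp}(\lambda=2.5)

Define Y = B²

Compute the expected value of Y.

Using E[X²] = Var(X) + (E[X])²:
E[B] = 0.4
Var(B) = 1/2.5^2 = 0.16
E[B²] = 0.16 + 0.4² = 0.16 + 0.16 = 0.32

0.32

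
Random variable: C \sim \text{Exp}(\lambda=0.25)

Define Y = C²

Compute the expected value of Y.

E[C²] = Var(C) + (E[C])² = 16 + 16 = 32

32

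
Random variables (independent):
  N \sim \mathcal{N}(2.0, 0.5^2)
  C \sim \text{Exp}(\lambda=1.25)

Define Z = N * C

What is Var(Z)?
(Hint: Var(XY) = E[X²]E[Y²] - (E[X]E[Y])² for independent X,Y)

Var(XY) = E[X²]E[Y²] - (E[X]E[Y])²
E[N] = 2, Var(N) = 0.25
E[C] = 0.8, Var(C) = 0.64
E[N²] = 0.25 + 2² = 4.25
E[C²] = 0.64 + 0.8² = 1.28
Var(Z) = 4.25*1.28 - (2*0.8)²
= 5.44 - 2.56 = 2.88

2.88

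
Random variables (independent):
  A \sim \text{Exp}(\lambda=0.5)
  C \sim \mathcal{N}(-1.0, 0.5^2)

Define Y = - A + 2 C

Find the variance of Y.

For independent RVs: Var(aX + bY) = a²Var(X) + b²Var(Y)
Var(A) = 4
Var(C) = 0.25
Var(Y) = (-1)²*4 + 2²*0.25
= 1*4 + 4*0.25 = 5

5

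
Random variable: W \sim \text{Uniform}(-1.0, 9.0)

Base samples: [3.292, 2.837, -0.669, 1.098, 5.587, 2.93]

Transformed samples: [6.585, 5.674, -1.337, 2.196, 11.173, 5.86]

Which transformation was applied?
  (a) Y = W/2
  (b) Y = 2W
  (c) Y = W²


Checking option (b) Y = 2W:
  W = 3.292 -> Y = 6.585 ✓
  W = 2.837 -> Y = 5.674 ✓
  W = -0.669 -> Y = -1.337 ✓
All samples match this transformation.

(b) 2W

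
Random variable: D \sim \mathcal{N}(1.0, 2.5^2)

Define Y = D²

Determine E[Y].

E[D²] = Var(D) + (E[D])² = 6.25 + 1 = 7.25

7.25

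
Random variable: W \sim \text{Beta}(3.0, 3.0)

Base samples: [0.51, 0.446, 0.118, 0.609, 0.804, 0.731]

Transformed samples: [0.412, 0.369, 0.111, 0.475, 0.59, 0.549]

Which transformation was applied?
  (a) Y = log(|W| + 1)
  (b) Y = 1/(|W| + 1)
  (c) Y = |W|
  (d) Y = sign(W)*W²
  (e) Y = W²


Checking option (a) Y = log(|W| + 1):
  W = 0.51 -> Y = 0.412 ✓
  W = 0.446 -> Y = 0.369 ✓
  W = 0.118 -> Y = 0.111 ✓
All samples match this transformation.

(a) log(|W| + 1)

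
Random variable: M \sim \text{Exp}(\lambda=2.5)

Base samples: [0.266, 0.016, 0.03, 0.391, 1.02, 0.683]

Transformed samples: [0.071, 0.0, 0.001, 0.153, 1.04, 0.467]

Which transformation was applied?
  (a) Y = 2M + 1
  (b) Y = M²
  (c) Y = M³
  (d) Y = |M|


Checking option (b) Y = M²:
  M = 0.266 -> Y = 0.071 ✓
  M = 0.016 -> Y = 0.0 ✓
  M = 0.03 -> Y = 0.001 ✓
All samples match this transformation.

(b) M²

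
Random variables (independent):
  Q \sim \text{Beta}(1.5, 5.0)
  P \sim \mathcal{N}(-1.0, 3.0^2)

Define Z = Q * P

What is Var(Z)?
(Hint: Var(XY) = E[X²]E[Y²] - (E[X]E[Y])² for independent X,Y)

Var(XY) = E[X²]E[Y²] - (E[X]E[Y])²
E[Q] = 0.23076923, Var(Q) = 0.023668639
E[P] = -1, Var(P) = 9
E[Q²] = 0.023668639 + 0.23076923² = 0.076923077
E[P²] = 9 + (-1)² = 10
Var(Z) = 0.076923077*10 - (0.23076923*(-1))²
= 0.76923077 - 0.053254438 = 0.71597633

0.71597633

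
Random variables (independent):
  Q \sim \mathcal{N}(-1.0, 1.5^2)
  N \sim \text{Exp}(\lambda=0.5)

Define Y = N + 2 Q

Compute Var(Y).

For independent RVs: Var(aX + bY) = a²Var(X) + b²Var(Y)
Var(Q) = 2.25
Var(N) = 4
Var(Y) = 2²*2.25 + 1²*4
= 4*2.25 + 1*4 = 13

13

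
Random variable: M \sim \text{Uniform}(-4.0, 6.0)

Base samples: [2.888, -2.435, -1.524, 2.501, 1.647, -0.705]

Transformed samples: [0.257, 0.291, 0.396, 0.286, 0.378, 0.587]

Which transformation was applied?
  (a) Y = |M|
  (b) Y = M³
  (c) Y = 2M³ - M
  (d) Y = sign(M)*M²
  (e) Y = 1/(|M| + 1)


Checking option (e) Y = 1/(|M| + 1):
  M = 2.888 -> Y = 0.257 ✓
  M = -2.435 -> Y = 0.291 ✓
  M = -1.524 -> Y = 0.396 ✓
All samples match this transformation.

(e) 1/(|M| + 1)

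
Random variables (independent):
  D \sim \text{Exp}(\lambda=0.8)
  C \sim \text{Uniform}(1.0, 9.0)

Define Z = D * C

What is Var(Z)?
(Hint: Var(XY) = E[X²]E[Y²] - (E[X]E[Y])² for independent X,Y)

Var(XY) = E[X²]E[Y²] - (E[X]E[Y])²
E[D] = 1.25, Var(D) = 1.5625
E[C] = 5, Var(C) = 5.3333333
E[D²] = 1.5625 + 1.25² = 3.125
E[C²] = 5.3333333 + 5² = 30.333333
Var(Z) = 3.125*30.333333 - (1.25*5)²
= 94.791667 - 39.0625 = 55.729167

55.729167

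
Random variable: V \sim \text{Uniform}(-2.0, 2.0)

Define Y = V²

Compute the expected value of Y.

Using E[X²] = Var(X) + (E[X])²:
E[V] = 0
Var(V) = (2 + 2)^2/12 = 1.3333333
E[V²] = 1.3333333 + 0² = 1.3333333 + 0 = 1.3333333

1.3333333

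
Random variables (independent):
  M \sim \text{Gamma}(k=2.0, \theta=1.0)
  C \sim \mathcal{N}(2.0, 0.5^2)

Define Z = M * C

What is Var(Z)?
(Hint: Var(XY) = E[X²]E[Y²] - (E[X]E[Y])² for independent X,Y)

Var(XY) = E[X²]E[Y²] - (E[X]E[Y])²
E[M] = 2, Var(M) = 2
E[C] = 2, Var(C) = 0.25
E[M²] = 2 + 2² = 6
E[C²] = 0.25 + 2² = 4.25
Var(Z) = 6*4.25 - (2*2)²
= 25.5 - 16 = 9.5

9.5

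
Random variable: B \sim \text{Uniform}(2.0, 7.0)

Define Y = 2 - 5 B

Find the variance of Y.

For Y = aB + b: Var(Y) = a² * Var(B)
Var(B) = (7 - 2)^2/12 = 2.0833333
Var(Y) = (-5)² * 2.0833333 = 25 * 2.0833333 = 52.083333

52.083333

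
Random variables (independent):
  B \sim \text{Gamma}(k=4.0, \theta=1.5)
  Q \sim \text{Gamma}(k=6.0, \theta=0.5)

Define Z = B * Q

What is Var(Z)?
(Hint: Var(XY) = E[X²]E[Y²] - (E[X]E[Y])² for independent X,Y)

Var(XY) = E[X²]E[Y²] - (E[X]E[Y])²
E[B] = 6, Var(B) = 9
E[Q] = 3, Var(Q) = 1.5
E[B²] = 9 + 6² = 45
E[Q²] = 1.5 + 3² = 10.5
Var(Z) = 45*10.5 - (6*3)²
= 472.5 - 324 = 148.5

148.5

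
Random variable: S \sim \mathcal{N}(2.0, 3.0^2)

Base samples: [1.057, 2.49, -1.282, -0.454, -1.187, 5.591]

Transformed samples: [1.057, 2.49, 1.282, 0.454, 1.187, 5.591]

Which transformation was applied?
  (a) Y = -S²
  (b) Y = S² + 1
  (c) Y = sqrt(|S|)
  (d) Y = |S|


Checking option (d) Y = |S|:
  S = 1.057 -> Y = 1.057 ✓
  S = 2.49 -> Y = 2.49 ✓
  S = -1.282 -> Y = 1.282 ✓
All samples match this transformation.

(d) |S|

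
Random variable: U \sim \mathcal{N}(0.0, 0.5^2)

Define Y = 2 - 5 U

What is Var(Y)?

For Y = aU + b: Var(Y) = a² * Var(U)
Var(U) = 0.5^2 = 0.25
Var(Y) = (-5)² * 0.25 = 25 * 0.25 = 6.25

6.25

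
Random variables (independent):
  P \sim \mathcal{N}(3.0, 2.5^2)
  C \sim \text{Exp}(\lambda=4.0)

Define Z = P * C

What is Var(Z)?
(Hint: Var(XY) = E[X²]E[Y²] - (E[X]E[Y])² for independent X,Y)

Var(XY) = E[X²]E[Y²] - (E[X]E[Y])²
E[P] = 3, Var(P) = 6.25
E[C] = 0.25, Var(C) = 0.0625
E[P²] = 6.25 + 3² = 15.25
E[C²] = 0.0625 + 0.25² = 0.125
Var(Z) = 15.25*0.125 - (3*0.25)²
= 1.90625 - 0.5625 = 1.34375

1.34375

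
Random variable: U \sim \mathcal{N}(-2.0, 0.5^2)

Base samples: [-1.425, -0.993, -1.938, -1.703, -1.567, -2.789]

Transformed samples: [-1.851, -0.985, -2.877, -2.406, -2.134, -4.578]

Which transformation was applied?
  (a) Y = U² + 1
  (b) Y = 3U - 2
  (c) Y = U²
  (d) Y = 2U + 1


Checking option (d) Y = 2U + 1:
  U = -1.425 -> Y = -1.851 ✓
  U = -0.993 -> Y = -0.985 ✓
  U = -1.938 -> Y = -2.877 ✓
All samples match this transformation.

(d) 2U + 1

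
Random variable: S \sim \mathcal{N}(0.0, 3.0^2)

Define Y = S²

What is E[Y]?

Using E[X²] = Var(X) + (E[X])²:
E[S] = 0
Var(S) = 3.0^2 = 9
E[S²] = 9 + 0² = 9 + 0 = 9

9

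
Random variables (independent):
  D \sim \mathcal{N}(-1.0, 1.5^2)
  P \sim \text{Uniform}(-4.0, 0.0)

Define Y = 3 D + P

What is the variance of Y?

For independent RVs: Var(aX + bY) = a²Var(X) + b²Var(Y)
Var(D) = 2.25
Var(P) = 1.3333333
Var(Y) = 3²*2.25 + 1²*1.3333333
= 9*2.25 + 1*1.3333333 = 21.583333

21.583333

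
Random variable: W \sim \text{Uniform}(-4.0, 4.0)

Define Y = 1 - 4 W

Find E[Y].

For Y = -4W + 1:
E[Y] = -4 * E[W] + 1
E[W] = (-4 + 4)/2 = 0
E[Y] = -4 * 0 + 1 = 1

1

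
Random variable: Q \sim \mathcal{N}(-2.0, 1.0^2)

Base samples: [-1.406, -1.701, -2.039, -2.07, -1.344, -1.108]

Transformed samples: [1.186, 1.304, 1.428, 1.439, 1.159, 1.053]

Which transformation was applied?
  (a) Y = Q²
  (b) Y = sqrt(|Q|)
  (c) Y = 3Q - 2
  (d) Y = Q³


Checking option (b) Y = sqrt(|Q|):
  Q = -1.406 -> Y = 1.186 ✓
  Q = -1.701 -> Y = 1.304 ✓
  Q = -2.039 -> Y = 1.428 ✓
All samples match this transformation.

(b) sqrt(|Q|)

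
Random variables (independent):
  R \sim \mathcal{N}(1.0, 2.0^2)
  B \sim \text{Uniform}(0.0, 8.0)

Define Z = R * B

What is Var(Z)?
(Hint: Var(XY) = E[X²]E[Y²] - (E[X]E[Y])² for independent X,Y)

Var(XY) = E[X²]E[Y²] - (E[X]E[Y])²
E[R] = 1, Var(R) = 4
E[B] = 4, Var(B) = 5.3333333
E[R²] = 4 + 1² = 5
E[B²] = 5.3333333 + 4² = 21.333333
Var(Z) = 5*21.333333 - (1*4)²
= 106.66667 - 16 = 90.666667

90.666667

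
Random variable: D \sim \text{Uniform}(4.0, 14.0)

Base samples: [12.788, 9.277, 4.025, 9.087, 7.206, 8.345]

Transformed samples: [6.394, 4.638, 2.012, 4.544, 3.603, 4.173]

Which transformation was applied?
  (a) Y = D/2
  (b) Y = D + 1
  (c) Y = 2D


Checking option (a) Y = D/2:
  D = 12.788 -> Y = 6.394 ✓
  D = 9.277 -> Y = 4.638 ✓
  D = 4.025 -> Y = 2.012 ✓
All samples match this transformation.

(a) D/2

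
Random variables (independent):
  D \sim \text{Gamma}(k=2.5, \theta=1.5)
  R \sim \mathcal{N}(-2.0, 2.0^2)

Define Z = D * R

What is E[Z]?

For independent RVs: E[XY] = E[X]*E[Y]
E[D] = 3.75
E[R] = -2
E[Z] = 3.75 * (-2) = -7.5

-7.5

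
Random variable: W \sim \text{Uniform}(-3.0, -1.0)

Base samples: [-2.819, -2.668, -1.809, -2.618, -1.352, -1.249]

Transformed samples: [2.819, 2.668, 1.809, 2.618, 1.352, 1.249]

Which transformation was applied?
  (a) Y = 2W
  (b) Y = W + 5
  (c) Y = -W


Checking option (c) Y = -W:
  W = -2.819 -> Y = 2.819 ✓
  W = -2.668 -> Y = 2.668 ✓
  W = -1.809 -> Y = 1.809 ✓
All samples match this transformation.

(c) -W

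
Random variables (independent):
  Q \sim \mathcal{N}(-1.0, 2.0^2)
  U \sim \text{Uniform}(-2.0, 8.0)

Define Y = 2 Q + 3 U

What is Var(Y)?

For independent RVs: Var(aX + bY) = a²Var(X) + b²Var(Y)
Var(Q) = 4
Var(U) = 8.3333333
Var(Y) = 2²*4 + 3²*8.3333333
= 4*4 + 9*8.3333333 = 91

91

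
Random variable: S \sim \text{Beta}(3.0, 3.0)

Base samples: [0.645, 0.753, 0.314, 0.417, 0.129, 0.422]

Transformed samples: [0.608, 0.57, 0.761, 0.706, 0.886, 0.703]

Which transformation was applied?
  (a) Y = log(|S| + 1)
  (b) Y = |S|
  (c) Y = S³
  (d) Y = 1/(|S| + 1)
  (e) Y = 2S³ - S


Checking option (d) Y = 1/(|S| + 1):
  S = 0.645 -> Y = 0.608 ✓
  S = 0.753 -> Y = 0.57 ✓
  S = 0.314 -> Y = 0.761 ✓
All samples match this transformation.

(d) 1/(|S| + 1)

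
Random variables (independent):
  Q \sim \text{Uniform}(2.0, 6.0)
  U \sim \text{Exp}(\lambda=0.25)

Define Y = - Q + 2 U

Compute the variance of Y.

For independent RVs: Var(aX + bY) = a²Var(X) + b²Var(Y)
Var(Q) = 1.3333333
Var(U) = 16
Var(Y) = (-1)²*1.3333333 + 2²*16
= 1*1.3333333 + 4*16 = 65.333333

65.333333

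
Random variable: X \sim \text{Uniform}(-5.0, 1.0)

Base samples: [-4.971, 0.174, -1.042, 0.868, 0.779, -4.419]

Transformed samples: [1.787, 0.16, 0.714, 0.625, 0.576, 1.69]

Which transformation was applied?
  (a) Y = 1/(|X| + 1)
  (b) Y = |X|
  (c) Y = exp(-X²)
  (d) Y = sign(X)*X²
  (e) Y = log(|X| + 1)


Checking option (e) Y = log(|X| + 1):
  X = -4.971 -> Y = 1.787 ✓
  X = 0.174 -> Y = 0.16 ✓
  X = -1.042 -> Y = 0.714 ✓
All samples match this transformation.

(e) log(|X| + 1)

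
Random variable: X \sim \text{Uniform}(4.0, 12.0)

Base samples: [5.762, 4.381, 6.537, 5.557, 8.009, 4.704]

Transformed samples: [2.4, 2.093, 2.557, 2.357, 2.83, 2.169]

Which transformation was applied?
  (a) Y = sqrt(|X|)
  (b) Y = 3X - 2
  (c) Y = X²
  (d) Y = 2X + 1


Checking option (a) Y = sqrt(|X|):
  X = 5.762 -> Y = 2.4 ✓
  X = 4.381 -> Y = 2.093 ✓
  X = 6.537 -> Y = 2.557 ✓
All samples match this transformation.

(a) sqrt(|X|)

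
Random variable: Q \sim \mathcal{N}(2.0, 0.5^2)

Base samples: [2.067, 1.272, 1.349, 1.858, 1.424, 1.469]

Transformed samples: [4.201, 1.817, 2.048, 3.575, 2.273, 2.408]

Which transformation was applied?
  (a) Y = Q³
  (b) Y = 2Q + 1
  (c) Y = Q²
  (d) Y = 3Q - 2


Checking option (d) Y = 3Q - 2:
  Q = 2.067 -> Y = 4.201 ✓
  Q = 1.272 -> Y = 1.817 ✓
  Q = 1.349 -> Y = 2.048 ✓
All samples match this transformation.

(d) 3Q - 2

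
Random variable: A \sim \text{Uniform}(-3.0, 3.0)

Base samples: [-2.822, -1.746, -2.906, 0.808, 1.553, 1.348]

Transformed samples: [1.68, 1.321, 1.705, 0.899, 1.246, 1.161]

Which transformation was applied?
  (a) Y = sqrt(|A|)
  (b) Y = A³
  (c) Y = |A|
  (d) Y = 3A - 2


Checking option (a) Y = sqrt(|A|):
  A = -2.822 -> Y = 1.68 ✓
  A = -1.746 -> Y = 1.321 ✓
  A = -2.906 -> Y = 1.705 ✓
All samples match this transformation.

(a) sqrt(|A|)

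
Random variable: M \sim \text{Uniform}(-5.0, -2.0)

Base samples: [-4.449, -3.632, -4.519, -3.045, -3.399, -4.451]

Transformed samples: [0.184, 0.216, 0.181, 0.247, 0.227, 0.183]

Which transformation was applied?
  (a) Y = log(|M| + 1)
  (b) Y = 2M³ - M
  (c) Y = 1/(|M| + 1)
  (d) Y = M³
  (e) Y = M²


Checking option (c) Y = 1/(|M| + 1):
  M = -4.449 -> Y = 0.184 ✓
  M = -3.632 -> Y = 0.216 ✓
  M = -4.519 -> Y = 0.181 ✓
All samples match this transformation.

(c) 1/(|M| + 1)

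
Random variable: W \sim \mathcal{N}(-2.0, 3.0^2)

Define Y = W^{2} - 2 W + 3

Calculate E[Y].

E[Y] = 1*E[W²] - 2*E[W] + 3
E[W] = -2
E[W²] = Var(W) + (E[W])² = 9 + 4 = 13
E[Y] = 1*13 - 2*(-2) + 3 = 20

20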